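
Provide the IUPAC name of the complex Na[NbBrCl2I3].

sodium bromodichlorotriiodoniobate(V)

The 1 sodium counter-ion carries a total charge of +1, so each complex ion is 1−.
Ligand charges: 3×iodo (-1 each), 2×chloro (-1 each), 1×bromo (-1 each); total -6. So Nb + (-6) = 1−, giving Nb = +5.
Ligands are named alphabetically: bromo before chloro before iodo.
The complex ion is anionic, so niobium takes the -ate form niobate(V).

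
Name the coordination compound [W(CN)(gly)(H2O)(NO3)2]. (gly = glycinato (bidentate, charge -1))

aquacyano(glycinato)dinitratotungsten(IV)

There is no counter-ion, so the complex is neutral overall.
Ligand charges: 1×aqua (neutral), 1×cyano (-1 each), 1×glycinato (-1 each), 2×nitrato (-1 each); total -4. So W + (-4) = 0, giving W = +4.
Ligands are named alphabetically: aqua before cyano before glycinato before nitrato.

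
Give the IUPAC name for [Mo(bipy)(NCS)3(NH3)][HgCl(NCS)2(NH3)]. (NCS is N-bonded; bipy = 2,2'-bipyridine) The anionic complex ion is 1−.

ammine(2,2'-bipyridine)triisothiocyanatomolybdenum(IV) amminechlorodiisothiocyanatomercurate(II)

The complex anion is given as 1−; its ligand charges sum to -3, so Hg = +2.
A 1:1 salt means the cation carries the equal and opposite charge, 1+.
Cation: ligand charges sum to -3; for the ion to be 1+, Mo = +4.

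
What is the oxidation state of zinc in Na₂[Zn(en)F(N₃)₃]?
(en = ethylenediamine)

2 sodium outside the brackets (+1 each) → the complex ion is 2−.
Ligand charges: 1×en neutral; 3×N3 = -3; 1×F = -1; sum -4.
Zn + (-4) = 2− ⇒ Zn is +2.

+2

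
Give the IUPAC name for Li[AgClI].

The 1 lithium counter-ion carries a total charge of +1, so each complex ion is 1−.
Ligand charges: 1×iodo (-1 each), 1×chloro (-1 each); total -2. So Ag + (-2) = 1−, giving Ag = +1.
The complex ion is anionic, so silver takes the -ate form argentate(I).

lithium chloroiodoargentate(I)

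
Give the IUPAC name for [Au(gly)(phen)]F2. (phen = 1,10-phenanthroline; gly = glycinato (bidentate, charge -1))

The 2 fluoride counter-ions carry a total charge of -2, so each complex ion is 2+.
Ligand charges: 1×1,10-phenanthroline (neutral), 1×glycinato (-1 each); total -1. So Au + (-1) = 2+, giving Au = +3.
Ligands are named alphabetically: glycinato before phenanthroline.

(glycinato)(1,10-phenanthroline)gold(III) fluoride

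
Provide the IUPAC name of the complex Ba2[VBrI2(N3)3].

barium triazidobromodiiodovanadate(II)

The 2 barium counter-ions carry a total charge of +4, so each complex ion is 4−.
Ligand charges: 1×bromo (-1 each), 3×azido (-1 each), 2×iodo (-1 each); total -6. So V + (-6) = 4−, giving V = +2.
Ligands are named alphabetically: azido before bromo before iodo.
The complex ion is anionic, so vanadium takes the -ate form vanadate(II).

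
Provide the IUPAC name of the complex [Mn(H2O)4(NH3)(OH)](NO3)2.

The 2 nitrate counter-ions carry a total charge of -2, so each complex ion is 2+.
Ligand charges: 1×ammine (neutral), 1×hydroxo (-1 each), 4×aqua (neutral); total -1. So Mn + (-1) = 2+, giving Mn = +3.
Ligands are named alphabetically: ammine before aqua before hydroxo.

amminetetraaquahydroxomanganese(III) nitrate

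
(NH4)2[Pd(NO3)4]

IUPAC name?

The 2 ammonium counter-ions carry a total charge of +2, so each complex ion is 2−.
Ligand charges: 4×nitrato (-1 each); total -4. So Pd + (-4) = 2−, giving Pd = +2.
The complex ion is anionic, so palladium takes the -ate form palladate(II).

ammonium tetranitratopalladate(II)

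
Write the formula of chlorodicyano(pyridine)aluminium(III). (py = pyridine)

[AlCl(CN)2(py)]

Ligands: 1 chloro (Cl, -1), 2 cyano (CN, -1), 1 pyridine (py, neutral). Ligand charge sum = -3.
With Al in oxidation state +3, the complex ion is [Al...].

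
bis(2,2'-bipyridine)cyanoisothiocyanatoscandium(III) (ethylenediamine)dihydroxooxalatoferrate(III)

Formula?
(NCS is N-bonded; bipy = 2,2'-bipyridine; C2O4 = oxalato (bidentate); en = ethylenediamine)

Cation [Sc…]: ligand charges -2, Sc(III) ⇒ ion charge 1+.
Anion [Fe…]: ligand charges -4, Fe(III) ⇒ ion charge 1−.

[Sc(bipy)2(CN)(NCS)][Fe(C2O4)(en)(OH)2]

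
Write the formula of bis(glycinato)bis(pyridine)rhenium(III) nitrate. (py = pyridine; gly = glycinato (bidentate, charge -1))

Ligands: 2 pyridine (py, neutral), 2 glycinato (gly, -1). Ligand charge sum = -2.
With Re in oxidation state +3, the complex ion is [Re...]^1+.
Charge balance with nitrate (-1) requires 1 complex ion per 1 nitrate.

[Re(gly)2(py)2]NO3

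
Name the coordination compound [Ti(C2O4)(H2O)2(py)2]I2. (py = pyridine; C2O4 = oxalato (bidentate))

diaquaoxalatobis(pyridine)titanium(IV) iodide

The 2 iodide counter-ions carry a total charge of -2, so each complex ion is 2+.
Ligand charges: 2×pyridine (neutral), 2×aqua (neutral), 1×oxalato (-2 each); total -2. So Ti + (-2) = 2+, giving Ti = +4.
Ligands are named alphabetically: aqua before oxalato before pyridine.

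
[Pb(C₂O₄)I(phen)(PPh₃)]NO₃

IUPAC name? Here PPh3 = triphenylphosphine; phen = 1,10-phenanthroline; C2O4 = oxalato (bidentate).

The 1 nitrate counter-ion carries a total charge of -1, so each complex ion is 1+.
Ligand charges: 1×triphenylphosphine (neutral), 1×1,10-phenanthroline (neutral), 1×iodo (-1 each), 1×oxalato (-2 each); total -3. So Pb + (-3) = 1+, giving Pb = +4.
Ligands are named alphabetically: iodo before oxalato before phenanthroline before triphenylphosphine.

iodooxalato(1,10-phenanthroline)(triphenylphosphine)lead(IV) nitrate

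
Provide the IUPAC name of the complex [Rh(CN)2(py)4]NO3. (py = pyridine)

dicyanotetrakis(pyridine)rhodium(III) nitrate

The 1 nitrate counter-ion carries a total charge of -1, so each complex ion is 1+.
Ligand charges: 2×cyano (-1 each), 4×pyridine (neutral); total -2. So Rh + (-2) = 1+, giving Rh = +3.
Ligands are named alphabetically: cyano before pyridine.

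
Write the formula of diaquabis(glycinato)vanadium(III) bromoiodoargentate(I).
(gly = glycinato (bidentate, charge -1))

[V(gly)2(H2O)2][AgBrI]

Cation [V…]: ligand charges -2, V(III) ⇒ ion charge 1+.
Anion [Ag…]: ligand charges -2, Ag(I) ⇒ ion charge 1−.
One 1+ cation balances one 1− anion.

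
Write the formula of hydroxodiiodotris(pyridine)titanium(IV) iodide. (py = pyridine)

[TiI2(OH)(py)3]I

Ligands: 3 pyridine (py, neutral), 2 iodo (I, -1), 1 hydroxo (OH, -1). Ligand charge sum = -3.
With Ti in oxidation state +4, the complex ion is [Ti...]^1+.
Charge balance with iodide (-1) requires 1 complex ion per 1 iodide.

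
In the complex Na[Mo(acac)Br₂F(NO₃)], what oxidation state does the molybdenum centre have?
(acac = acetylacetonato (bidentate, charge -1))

1 sodium outside the brackets (+1 each) → the complex ion is 1−.
Ligand charges: 1×acac = -1; 1×F = -1; 1×NO3 = -1; 2×Br = -2; sum -5.
Mo + (-5) = 1− ⇒ Mo is +4.

+4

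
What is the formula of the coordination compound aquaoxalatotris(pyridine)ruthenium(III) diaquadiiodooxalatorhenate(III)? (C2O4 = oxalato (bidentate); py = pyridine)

Cation [Ru…]: ligand charges -2, Ru(III) ⇒ ion charge 1+.
Anion [Re…]: ligand charges -4, Re(III) ⇒ ion charge 1−.

[Ru(C2O4)(H2O)(py)3][Re(C2O4)(H2O)2I2]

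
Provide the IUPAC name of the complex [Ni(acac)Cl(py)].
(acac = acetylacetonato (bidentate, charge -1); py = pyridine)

There is no counter-ion, so the complex is neutral overall.
Ligand charges: 1×acetylacetonato (-1 each), 1×pyridine (neutral), 1×chloro (-1 each); total -2. So Ni + (-2) = 0, giving Ni = +2.
Ligands are named alphabetically: acetylacetonato before chloro before pyridine.

(acetylacetonato)chloro(pyridine)nickel(II)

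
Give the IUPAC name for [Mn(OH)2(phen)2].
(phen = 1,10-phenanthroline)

dihydroxobis(1,10-phenanthroline)manganese(II)

There is no counter-ion, so the complex is neutral overall.
Ligand charges: 2×1,10-phenanthroline (neutral), 2×hydroxo (-1 each); total -2. So Mn + (-2) = 0, giving Mn = +2.
Ligands are named alphabetically: hydroxo before phenanthroline.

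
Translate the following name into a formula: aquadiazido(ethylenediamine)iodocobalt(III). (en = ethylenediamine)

Ligands: 1 iodo (I, -1), 1 ethylenediamine (en, neutral), 2 azido (N3, -1), 1 aqua (H2O, neutral). Ligand charge sum = -3.
With Co in oxidation state +3, the complex ion is [Co...].

[Co(en)(H2O)I(N3)2]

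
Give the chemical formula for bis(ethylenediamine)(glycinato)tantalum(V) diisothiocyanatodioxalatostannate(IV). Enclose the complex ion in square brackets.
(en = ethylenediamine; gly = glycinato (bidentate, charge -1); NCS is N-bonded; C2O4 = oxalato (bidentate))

Cation [Ta…]: ligand charges -1, Ta(V) ⇒ ion charge 4+.
Anion [Sn…]: ligand charges -6, Sn(IV) ⇒ ion charge 2−.
One 4+ cation requires 2 of the 2− anion.

[Ta(en)2(gly)][Sn(C2O4)2(NCS)2]2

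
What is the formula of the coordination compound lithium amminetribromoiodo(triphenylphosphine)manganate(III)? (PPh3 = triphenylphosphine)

Li[MnBr3I(NH3)(PPh3)]

Ligands: 1 ammine (NH3, neutral), 1 iodo (I, -1), 3 bromo (Br, -1), 1 triphenylphosphine (PPh3, neutral). Ligand charge sum = -4.
With Mn in oxidation state +3, the complex ion is [Mn...]^1−.
Charge balance with lithium (+1) requires 1 complex ion per 1 lithium.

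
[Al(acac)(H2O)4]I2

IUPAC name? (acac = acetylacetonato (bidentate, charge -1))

The 2 iodide counter-ions carry a total charge of -2, so each complex ion is 2+.
Ligand charges: 4×aqua (neutral), 1×acetylacetonato (-1 each); total -1. So Al + (-1) = 2+, giving Al = +3.
Ligands are named alphabetically: acetylacetonato before aqua.

(acetylacetonato)tetraaquaaluminium(III) iodide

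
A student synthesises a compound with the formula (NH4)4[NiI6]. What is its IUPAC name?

ammonium hexaiodonickelate(II)

The 4 ammonium counter-ions carry a total charge of +4, so each complex ion is 4−.
Ligand charges: 6×iodo (-1 each); total -6. So Ni + (-6) = 4−, giving Ni = +2.
The complex ion is anionic, so nickel takes the -ate form nickelate(II).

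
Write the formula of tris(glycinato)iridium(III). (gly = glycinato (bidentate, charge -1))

[Ir(gly)3]

Ligands: 3 glycinato (gly, -1). Ligand charge sum = -3.
With Ir in oxidation state +3, the complex ion is [Ir...].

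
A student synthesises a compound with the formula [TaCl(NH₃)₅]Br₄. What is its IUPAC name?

The 4 bromide counter-ions carry a total charge of -4, so each complex ion is 4+.
Ligand charges: 1×chloro (-1 each), 5×ammine (neutral); total -1. So Ta + (-1) = 4+, giving Ta = +5.
Ligands are named alphabetically: ammine before chloro.

pentaamminechlorotantalum(V) bromide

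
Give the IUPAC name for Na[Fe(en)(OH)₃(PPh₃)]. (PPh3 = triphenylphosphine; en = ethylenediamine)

The 1 sodium counter-ion carries a total charge of +1, so each complex ion is 1−.
Ligand charges: 1×triphenylphosphine (neutral), 1×ethylenediamine (neutral), 3×hydroxo (-1 each); total -3. So Fe + (-3) = 1−, giving Fe = +2.
Ligands are named alphabetically: ethylenediamine before hydroxo before triphenylphosphine.
The complex ion is anionic, so iron takes the -ate form ferrate(II).

sodium (ethylenediamine)trihydroxo(triphenylphosphine)ferrate(II)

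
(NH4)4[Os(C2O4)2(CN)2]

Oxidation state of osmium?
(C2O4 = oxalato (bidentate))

+2

4 ammonium outside the brackets (+1 each) → the complex ion is 4−.
Ligand charges: 2×CN = -2; 2×C2O4 = -4; sum -6.
Os + (-6) = 4− ⇒ Os is +2.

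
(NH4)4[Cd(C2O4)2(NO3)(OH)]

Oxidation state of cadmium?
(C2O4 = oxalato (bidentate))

4 ammonium outside the brackets (+1 each) → the complex ion is 4−.
Ligand charges: 2×C2O4 = -4; 1×NO3 = -1; 1×OH = -1; sum -6.
Cd + (-6) = 4− ⇒ Cd is +2.

+2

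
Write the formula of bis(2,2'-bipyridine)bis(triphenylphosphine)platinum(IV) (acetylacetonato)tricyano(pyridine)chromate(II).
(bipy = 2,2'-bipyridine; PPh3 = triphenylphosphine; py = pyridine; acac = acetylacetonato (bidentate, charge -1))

[Pt(bipy)2(PPh3)2][Cr(acac)(CN)3(py)]2

Cation [Pt…]: ligand charges 0, Pt(IV) ⇒ ion charge 4+.
Anion [Cr…]: ligand charges -4, Cr(II) ⇒ ion charge 2−.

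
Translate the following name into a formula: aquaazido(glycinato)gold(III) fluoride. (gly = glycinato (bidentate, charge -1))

[Au(gly)(H2O)(N3)]F

Ligands: 1 glycinato (gly, -1), 1 aqua (H2O, neutral), 1 azido (N3, -1). Ligand charge sum = -2.
With Au in oxidation state +3, the complex ion is [Au...]^1+.
Charge balance with fluoride (-1) requires 1 complex ion per 1 fluoride.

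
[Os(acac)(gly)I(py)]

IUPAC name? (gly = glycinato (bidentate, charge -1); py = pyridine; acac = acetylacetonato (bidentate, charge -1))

There is no counter-ion, so the complex is neutral overall.
Ligand charges: 1×iodo (-1 each), 1×glycinato (-1 each), 1×pyridine (neutral), 1×acetylacetonato (-1 each); total -3. So Os + (-3) = 0, giving Os = +3.
Ligands are named alphabetically: acetylacetonato before glycinato before iodo before pyridine.

(acetylacetonato)(glycinato)iodo(pyridine)osmium(III)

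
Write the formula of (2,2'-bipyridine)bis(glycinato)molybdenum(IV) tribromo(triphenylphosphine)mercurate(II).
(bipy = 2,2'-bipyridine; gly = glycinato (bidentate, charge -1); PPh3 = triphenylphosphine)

Cation [Mo…]: ligand charges -2, Mo(IV) ⇒ ion charge 2+.
Anion [Hg…]: ligand charges -3, Hg(II) ⇒ ion charge 1−.
One 2+ cation requires 2 of the 1− anion.

[Mo(bipy)(gly)2][HgBr3(PPh3)]2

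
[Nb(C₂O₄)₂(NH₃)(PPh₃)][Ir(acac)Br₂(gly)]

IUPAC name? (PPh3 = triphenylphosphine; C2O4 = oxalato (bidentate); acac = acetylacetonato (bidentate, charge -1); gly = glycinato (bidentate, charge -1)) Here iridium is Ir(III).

amminedioxalato(triphenylphosphine)niobium(V) (acetylacetonato)dibromo(glycinato)iridate(III)

Both ions are complex: the cation is named first with the plain metal name, the anion second with the -ate form; each ion's ligands are alphabetised independently.
Ir is given as +3; the anion's ligand charges sum to -4, so the complex anion is 1−.
A 1:1 salt means the cation carries the equal and opposite charge, 1+.
Cation: ligand charges sum to -4; for the ion to be 1+, Nb = +5.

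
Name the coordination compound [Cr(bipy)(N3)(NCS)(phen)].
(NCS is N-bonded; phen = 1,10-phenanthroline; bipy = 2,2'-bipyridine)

There is no counter-ion, so the complex is neutral overall.
Ligand charges: 1×isothiocyanato (-1 each), 1×azido (-1 each), 1×1,10-phenanthroline (neutral), 1×2,2'-bipyridine (neutral); total -2. So Cr + (-2) = 0, giving Cr = +2.
Ligands are named alphabetically: azido before bipyridine before isothiocyanato before phenanthroline.

azido(2,2'-bipyridine)isothiocyanato(1,10-phenanthroline)chromium(II)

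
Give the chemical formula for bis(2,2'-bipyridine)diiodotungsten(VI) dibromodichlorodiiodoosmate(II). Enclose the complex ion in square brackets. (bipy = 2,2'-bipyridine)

[W(bipy)2I2][OsBr2Cl2I2]

Cation [W…]: ligand charges -2, W(VI) ⇒ ion charge 4+.
Anion [Os…]: ligand charges -6, Os(II) ⇒ ion charge 4−.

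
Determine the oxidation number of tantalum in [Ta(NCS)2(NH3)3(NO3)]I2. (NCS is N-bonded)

2 iodide outside the brackets (-1 each) → the complex ion is 2+.
Ligand charges: 2×NCS = -2; 1×NO3 = -1; 3×NH3 neutral; sum -3.
Ta + (-3) = 2+ ⇒ Ta is +5.

+5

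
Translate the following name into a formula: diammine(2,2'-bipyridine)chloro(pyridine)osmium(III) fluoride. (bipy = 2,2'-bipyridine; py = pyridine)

[Os(bipy)Cl(NH3)2(py)]F2

Ligands: 1 chloro (Cl, -1), 1 2,2'-bipyridine (bipy, neutral), 2 ammine (NH3, neutral), 1 pyridine (py, neutral). Ligand charge sum = -1.
With Os in oxidation state +3, the complex ion is [Os...]^2+.
Charge balance with fluoride (-1) requires 1 complex ion per 2 fluoride.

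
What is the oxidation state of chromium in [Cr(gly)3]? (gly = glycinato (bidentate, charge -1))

No counter-ion: the bracketed complex is neutral.
Ligand charges: 3×gly = -3; sum -3.
Cr + (-3) = 0 ⇒ Cr is +3.

+3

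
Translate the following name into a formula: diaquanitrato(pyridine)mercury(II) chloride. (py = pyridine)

Ligands: 1 nitrato (NO3, -1), 1 pyridine (py, neutral), 2 aqua (H2O, neutral). Ligand charge sum = -1.
Charge balance with chloride (-1) requires 1 complex ion per 1 chloride.

[Hg(H2O)2(NO3)(py)]Cl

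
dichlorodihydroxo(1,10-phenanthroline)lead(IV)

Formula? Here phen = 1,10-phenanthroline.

[PbCl2(OH)2(phen)]

Ligands: 1 1,10-phenanthroline (phen, neutral), 2 hydroxo (OH, -1), 2 chloro (Cl, -1). Ligand charge sum = -4.
With Pb in oxidation state +4, the complex ion is [Pb...].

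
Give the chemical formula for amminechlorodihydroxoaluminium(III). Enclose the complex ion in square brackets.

[AlCl(NH3)(OH)2]

Ligands: 2 hydroxo (OH, -1), 1 chloro (Cl, -1), 1 ammine (NH3, neutral). Ligand charge sum = -3.
With Al in oxidation state +3, the complex ion is [Al...].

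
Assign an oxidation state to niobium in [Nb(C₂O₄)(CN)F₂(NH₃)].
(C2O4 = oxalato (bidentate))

No counter-ion: the bracketed complex is neutral.
Ligand charges: 1×NH3 neutral; 1×C2O4 = -2; 2×F = -2; 1×CN = -1; sum -5.
Nb + (-5) = 0 ⇒ Nb is +5.

+5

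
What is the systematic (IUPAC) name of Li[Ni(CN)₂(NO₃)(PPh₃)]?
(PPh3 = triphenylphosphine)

The 1 lithium counter-ion carries a total charge of +1, so each complex ion is 1−.
Ligand charges: 2×cyano (-1 each), 1×nitrato (-1 each), 1×triphenylphosphine (neutral); total -3. So Ni + (-3) = 1−, giving Ni = +2.
Ligands are named alphabetically: cyano before nitrato before triphenylphosphine.
The complex ion is anionic, so nickel takes the -ate form nickelate(II).

lithium dicyanonitrato(triphenylphosphine)nickelate(II)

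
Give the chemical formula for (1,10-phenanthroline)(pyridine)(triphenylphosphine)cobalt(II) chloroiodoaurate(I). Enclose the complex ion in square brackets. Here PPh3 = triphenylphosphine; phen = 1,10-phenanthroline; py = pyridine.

Cation [Co…]: ligand charges 0, Co(II) ⇒ ion charge 2+.
Anion [Au…]: ligand charges -2, Au(I) ⇒ ion charge 1−.
One 2+ cation requires 2 of the 1− anion.

[Co(phen)(PPh3)(py)][AuClI]2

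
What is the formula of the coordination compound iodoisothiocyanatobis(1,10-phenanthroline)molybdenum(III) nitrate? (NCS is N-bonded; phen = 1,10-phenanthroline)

Ligands: 1 iodo (I, -1), 1 isothiocyanato (NCS, -1), 2 1,10-phenanthroline (phen, neutral). Ligand charge sum = -2.
Charge balance with nitrate (-1) requires 1 complex ion per 1 nitrate.

[MoI(NCS)(phen)2]NO3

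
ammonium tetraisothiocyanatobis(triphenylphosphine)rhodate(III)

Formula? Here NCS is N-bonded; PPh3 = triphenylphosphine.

Ligands: 4 isothiocyanato (NCS, -1), 2 triphenylphosphine (PPh3, neutral). Ligand charge sum = -4.
Charge balance with ammonium (+1) requires 1 complex ion per 1 ammonium.

NH4[Rh(NCS)4(PPh3)2]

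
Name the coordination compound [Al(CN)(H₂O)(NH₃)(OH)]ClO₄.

The 1 perchlorate counter-ion carries a total charge of -1, so each complex ion is 1+.
Ligand charges: 1×cyano (-1 each), 1×ammine (neutral), 1×aqua (neutral), 1×hydroxo (-1 each); total -2. So Al + (-2) = 1+, giving Al = +3.
Ligands are named alphabetically: ammine before aqua before cyano before hydroxo.

ammineaquacyanohydroxoaluminium(III) perchlorate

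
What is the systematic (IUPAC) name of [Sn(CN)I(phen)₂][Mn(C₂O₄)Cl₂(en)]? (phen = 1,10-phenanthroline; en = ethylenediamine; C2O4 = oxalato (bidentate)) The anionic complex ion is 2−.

Both ions are complex: the cation is named first with the plain metal name, the anion second with the -ate form; each ion's ligands are alphabetised independently.
The complex anion is given as 2−; its ligand charges sum to -4, so Mn = +2.
A 1:1 salt means the cation carries the equal and opposite charge, 2+.
Cation: ligand charges sum to -2; for the ion to be 2+, Sn = +4.

cyanoiodobis(1,10-phenanthroline)tin(IV) dichloro(ethylenediamine)oxalatomanganate(II)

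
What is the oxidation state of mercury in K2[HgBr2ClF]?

2 potassium outside the brackets (+1 each) → the complex ion is 2−.
Ligand charges: 1×Cl = -1; 2×Br = -2; 1×F = -1; sum -4.
Hg + (-4) = 2− ⇒ Hg is +2.

+2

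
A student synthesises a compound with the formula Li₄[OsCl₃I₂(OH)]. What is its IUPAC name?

lithium trichlorohydroxodiiodoosmate(II)

The 4 lithium counter-ions carry a total charge of +4, so each complex ion is 4−.
Ligand charges: 1×hydroxo (-1 each), 3×chloro (-1 each), 2×iodo (-1 each); total -6. So Os + (-6) = 4−, giving Os = +2.
Ligands are named alphabetically: chloro before hydroxo before iodo.
The complex ion is anionic, so osmium takes the -ate form osmate(II).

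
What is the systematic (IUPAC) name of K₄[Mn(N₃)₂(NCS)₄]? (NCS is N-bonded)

potassium diazidotetraisothiocyanatomanganate(II)

The 4 potassium counter-ions carry a total charge of +4, so each complex ion is 4−.
Ligand charges: 4×isothiocyanato (-1 each), 2×azido (-1 each); total -6. So Mn + (-6) = 4−, giving Mn = +2.
The complex ion is anionic, so manganese takes the -ate form manganate(II).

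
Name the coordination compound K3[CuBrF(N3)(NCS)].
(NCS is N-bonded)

The 3 potassium counter-ions carry a total charge of +3, so each complex ion is 3−.
Ligand charges: 1×azido (-1 each), 1×fluoro (-1 each), 1×bromo (-1 each), 1×isothiocyanato (-1 each); total -4. So Cu + (-4) = 3−, giving Cu = +1.
Ligands are named alphabetically: azido before bromo before fluoro before isothiocyanato.
The complex ion is anionic, so copper takes the -ate form cuprate(I).

potassium azidobromofluoroisothiocyanatocuprate(I)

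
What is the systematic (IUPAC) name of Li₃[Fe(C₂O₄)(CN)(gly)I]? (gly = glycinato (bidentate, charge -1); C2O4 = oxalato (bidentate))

The 3 lithium counter-ions carry a total charge of +3, so each complex ion is 3−.
Ligand charges: 1×glycinato (-1 each), 1×oxalato (-2 each), 1×iodo (-1 each), 1×cyano (-1 each); total -5. So Fe + (-5) = 3−, giving Fe = +2.
Ligands are named alphabetically: cyano before glycinato before iodo before oxalato.
The complex ion is anionic, so iron takes the -ate form ferrate(II).

lithium cyano(glycinato)iodooxalatoferrate(II)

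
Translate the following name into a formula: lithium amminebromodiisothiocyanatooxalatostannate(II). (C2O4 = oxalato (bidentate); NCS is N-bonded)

Ligands: 1 ammine (NH3, neutral), 1 oxalato (C2O4, -2), 1 bromo (Br, -1), 2 isothiocyanato (NCS, -1). Ligand charge sum = -5.
With Sn in oxidation state +2, the complex ion is [Sn...]^3−.
Charge balance with lithium (+1) requires 1 complex ion per 3 lithium.

Li3[SnBr(C2O4)(NCS)2(NH3)]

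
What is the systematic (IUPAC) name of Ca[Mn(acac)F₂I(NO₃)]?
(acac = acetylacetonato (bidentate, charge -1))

The 1 calcium counter-ion carries a total charge of +2, so each complex ion is 2−.
Ligand charges: 2×fluoro (-1 each), 1×acetylacetonato (-1 each), 1×iodo (-1 each), 1×nitrato (-1 each); total -5. So Mn + (-5) = 2−, giving Mn = +3.
The complex ion is anionic, so manganese takes the -ate form manganate(III).

calcium (acetylacetonato)difluoroiodonitratomanganate(III)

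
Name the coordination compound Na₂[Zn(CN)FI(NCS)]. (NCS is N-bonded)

sodium cyanofluoroiodoisothiocyanatozincate(II)

The 2 sodium counter-ions carry a total charge of +2, so each complex ion is 2−.
Ligand charges: 1×cyano (-1 each), 1×iodo (-1 each), 1×fluoro (-1 each), 1×isothiocyanato (-1 each); total -4. So Zn + (-4) = 2−, giving Zn = +2.
Ligands are named alphabetically: cyano before fluoro before iodo before isothiocyanato.
The complex ion is anionic, so zinc takes the -ate form zincate(II).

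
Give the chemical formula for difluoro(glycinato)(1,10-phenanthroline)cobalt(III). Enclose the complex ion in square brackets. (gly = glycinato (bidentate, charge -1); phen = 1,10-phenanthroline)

[CoF2(gly)(phen)]

Ligands: 1 glycinato (gly, -1), 1 1,10-phenanthroline (phen, neutral), 2 fluoro (F, -1). Ligand charge sum = -3.
With Co in oxidation state +3, the complex ion is [Co...].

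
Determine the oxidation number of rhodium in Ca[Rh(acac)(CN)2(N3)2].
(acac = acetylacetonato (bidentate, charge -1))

1 calcium outside the brackets (+2 each) → the complex ion is 2−.
Ligand charges: 2×CN = -2; 1×acac = -1; 2×N3 = -2; sum -5.
Rh + (-5) = 2− ⇒ Rh is +3.

+3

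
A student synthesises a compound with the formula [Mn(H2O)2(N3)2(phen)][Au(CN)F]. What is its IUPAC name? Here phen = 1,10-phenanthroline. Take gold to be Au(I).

Both ions are complex: the cation is named first with the plain metal name, the anion second with the -ate form; each ion's ligands are alphabetised independently.
Au is given as +1; the anion's ligand charges sum to -2, so the complex anion is 1−.
A 1:1 salt means the cation carries the equal and opposite charge, 1+.
Cation: ligand charges sum to -2; for the ion to be 1+, Mn = +3.

diaquadiazido(1,10-phenanthroline)manganese(III) cyanofluoroaurate(I)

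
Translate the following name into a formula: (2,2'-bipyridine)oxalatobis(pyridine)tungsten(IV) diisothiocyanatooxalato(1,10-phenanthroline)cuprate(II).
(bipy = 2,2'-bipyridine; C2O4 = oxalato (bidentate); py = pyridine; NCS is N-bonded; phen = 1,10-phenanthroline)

[W(bipy)(C2O4)(py)2][Cu(C2O4)(NCS)2(phen)]

Cation [W…]: ligand charges -2, W(IV) ⇒ ion charge 2+.
Anion [Cu…]: ligand charges -4, Cu(II) ⇒ ion charge 2−.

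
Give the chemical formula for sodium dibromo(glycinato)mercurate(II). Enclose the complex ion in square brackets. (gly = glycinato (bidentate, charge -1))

Na[HgBr2(gly)]

Ligands: 1 glycinato (gly, -1), 2 bromo (Br, -1). Ligand charge sum = -3.
Charge balance with sodium (+1) requires 1 complex ion per 1 sodium.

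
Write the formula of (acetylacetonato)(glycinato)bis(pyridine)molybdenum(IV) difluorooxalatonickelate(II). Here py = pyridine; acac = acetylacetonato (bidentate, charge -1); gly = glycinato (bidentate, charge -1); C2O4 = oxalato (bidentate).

[Mo(acac)(gly)(py)2][Ni(C2O4)F2]

Cation [Mo…]: ligand charges -2, Mo(IV) ⇒ ion charge 2+.
Anion [Ni…]: ligand charges -4, Ni(II) ⇒ ion charge 2−.
One 2+ cation balances one 2− anion.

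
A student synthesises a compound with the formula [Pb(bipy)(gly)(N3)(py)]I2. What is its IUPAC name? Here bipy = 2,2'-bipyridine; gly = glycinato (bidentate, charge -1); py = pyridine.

The 2 iodide counter-ions carry a total charge of -2, so each complex ion is 2+.
Ligand charges: 1×2,2'-bipyridine (neutral), 1×glycinato (-1 each), 1×pyridine (neutral), 1×azido (-1 each); total -2. So Pb + (-2) = 2+, giving Pb = +4.
Ligands are named alphabetically: azido before bipyridine before glycinato before pyridine.

azido(2,2'-bipyridine)(glycinato)(pyridine)lead(IV) iodide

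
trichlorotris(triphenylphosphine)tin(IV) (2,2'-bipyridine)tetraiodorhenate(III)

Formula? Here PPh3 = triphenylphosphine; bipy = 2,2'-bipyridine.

[SnCl3(PPh3)3][Re(bipy)I4]

Cation [Sn…]: ligand charges -3, Sn(IV) ⇒ ion charge 1+.
Anion [Re…]: ligand charges -4, Re(III) ⇒ ion charge 1−.
One 1+ cation balances one 1− anion.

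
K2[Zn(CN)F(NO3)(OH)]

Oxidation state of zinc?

+2

2 potassium outside the brackets (+1 each) → the complex ion is 2−.
Ligand charges: 1×NO3 = -1; 1×OH = -1; 1×CN = -1; 1×F = -1; sum -4.
Zn + (-4) = 2− ⇒ Zn is +2.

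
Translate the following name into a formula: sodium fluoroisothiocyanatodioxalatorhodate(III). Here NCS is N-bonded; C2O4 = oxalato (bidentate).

Na3[Rh(C2O4)2F(NCS)]

Ligands: 1 isothiocyanato (NCS, -1), 2 oxalato (C2O4, -2), 1 fluoro (F, -1). Ligand charge sum = -6.
With Rh in oxidation state +3, the complex ion is [Rh...]^3−.
Charge balance with sodium (+1) requires 1 complex ion per 3 sodium.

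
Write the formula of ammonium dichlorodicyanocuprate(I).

(NH4)3[CuCl2(CN)2]

Ligands: 2 cyano (CN, -1), 2 chloro (Cl, -1). Ligand charge sum = -4.
With Cu in oxidation state +1, the complex ion is [Cu...]^3−.
Charge balance with ammonium (+1) requires 1 complex ion per 3 ammonium.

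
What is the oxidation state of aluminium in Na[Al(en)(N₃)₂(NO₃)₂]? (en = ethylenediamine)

+3

1 sodium outside the brackets (+1 each) → the complex ion is 1−.
Ligand charges: 2×NO3 = -2; 1×en neutral; 2×N3 = -2; sum -4.
Al + (-4) = 1− ⇒ Al is +3.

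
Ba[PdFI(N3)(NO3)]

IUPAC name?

barium azidofluoroiodonitratopalladate(II)

The 1 barium counter-ion carries a total charge of +2, so each complex ion is 2−.
Ligand charges: 1×fluoro (-1 each), 1×azido (-1 each), 1×iodo (-1 each), 1×nitrato (-1 each); total -4. So Pd + (-4) = 2−, giving Pd = +2.
Ligands are named alphabetically: azido before fluoro before iodo before nitrato.
The complex ion is anionic, so palladium takes the -ate form palladate(II).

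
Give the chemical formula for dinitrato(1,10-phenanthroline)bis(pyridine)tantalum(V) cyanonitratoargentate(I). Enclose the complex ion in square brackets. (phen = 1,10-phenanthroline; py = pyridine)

[Ta(NO3)2(phen)(py)2][Ag(CN)(NO3)]3

Cation [Ta…]: ligand charges -2, Ta(V) ⇒ ion charge 3+.
Anion [Ag…]: ligand charges -2, Ag(I) ⇒ ion charge 1−.
One 3+ cation requires 3 of the 1− anion.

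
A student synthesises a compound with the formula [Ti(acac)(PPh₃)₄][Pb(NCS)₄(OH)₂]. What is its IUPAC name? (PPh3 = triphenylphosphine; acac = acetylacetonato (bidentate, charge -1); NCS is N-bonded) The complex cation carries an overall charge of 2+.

The complex cation is given as 2+; its ligand charges sum to -1, so Ti = +3.
A 1:1 salt means the anion carries the equal and opposite charge, 2−.
Anion: ligand charges sum to -6; for the ion to be 2−, Pb = +4.

(acetylacetonato)tetrakis(triphenylphosphine)titanium(III) dihydroxotetraisothiocyanatoplumbate(IV)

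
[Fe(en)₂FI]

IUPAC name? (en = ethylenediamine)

bis(ethylenediamine)fluoroiodoiron(II)

There is no counter-ion, so the complex is neutral overall.
Ligand charges: 1×iodo (-1 each), 1×fluoro (-1 each), 2×ethylenediamine (neutral); total -2. So Fe + (-2) = 0, giving Fe = +2.
Ligands are named alphabetically: ethylenediamine before fluoro before iodo.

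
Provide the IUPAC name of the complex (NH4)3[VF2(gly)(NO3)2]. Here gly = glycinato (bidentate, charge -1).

The 3 ammonium counter-ions carry a total charge of +3, so each complex ion is 3−.
Ligand charges: 1×glycinato (-1 each), 2×nitrato (-1 each), 2×fluoro (-1 each); total -5. So V + (-5) = 3−, giving V = +2.
The complex ion is anionic, so vanadium takes the -ate form vanadate(II).

ammonium difluoro(glycinato)dinitratovanadate(II)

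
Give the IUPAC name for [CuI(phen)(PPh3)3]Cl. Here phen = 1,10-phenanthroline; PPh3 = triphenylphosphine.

iodo(1,10-phenanthroline)tris(triphenylphosphine)copper(II) chloride

The 1 chloride counter-ion carries a total charge of -1, so each complex ion is 1+.
Ligand charges: 1×1,10-phenanthroline (neutral), 3×triphenylphosphine (neutral), 1×iodo (-1 each); total -1. So Cu + (-1) = 1+, giving Cu = +2.
Ligands are named alphabetically: iodo before phenanthroline before triphenylphosphine.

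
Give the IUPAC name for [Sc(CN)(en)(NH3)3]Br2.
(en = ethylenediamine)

triamminecyano(ethylenediamine)scandium(III) bromide

The 2 bromide counter-ions carry a total charge of -2, so each complex ion is 2+.
Ligand charges: 1×ethylenediamine (neutral), 1×cyano (-1 each), 3×ammine (neutral); total -1. So Sc + (-1) = 2+, giving Sc = +3.
Ligands are named alphabetically: ammine before cyano before ethylenediamine.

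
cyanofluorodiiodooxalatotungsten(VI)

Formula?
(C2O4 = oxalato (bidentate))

Ligands: 1 fluoro (F, -1), 1 oxalato (C2O4, -2), 2 iodo (I, -1), 1 cyano (CN, -1). Ligand charge sum = -6.
With W in oxidation state +6, the complex ion is [W...].

[W(C2O4)(CN)FI2]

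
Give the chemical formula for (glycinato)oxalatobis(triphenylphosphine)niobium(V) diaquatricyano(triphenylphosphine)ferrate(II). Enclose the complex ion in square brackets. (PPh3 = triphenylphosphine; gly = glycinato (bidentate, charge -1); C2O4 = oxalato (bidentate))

Cation [Nb…]: ligand charges -3, Nb(V) ⇒ ion charge 2+.
Anion [Fe…]: ligand charges -3, Fe(II) ⇒ ion charge 1−.
One 2+ cation requires 2 of the 1− anion.

[Nb(C2O4)(gly)(PPh3)2][Fe(CN)3(H2O)2(PPh3)]2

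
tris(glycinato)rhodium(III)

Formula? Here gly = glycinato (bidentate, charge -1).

Ligands: 3 glycinato (gly, -1). Ligand charge sum = -3.
With Rh in oxidation state +3, the complex ion is [Rh...].

[Rh(gly)3]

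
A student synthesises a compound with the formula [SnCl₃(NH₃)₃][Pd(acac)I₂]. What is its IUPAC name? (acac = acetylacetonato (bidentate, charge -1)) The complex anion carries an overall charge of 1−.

triamminetrichlorotin(IV) (acetylacetonato)diiodopalladate(II)

Both ions are complex: the cation is named first with the plain metal name, the anion second with the -ate form; each ion's ligands are alphabetised independently.
The complex anion is given as 1−; its ligand charges sum to -3, so Pd = +2.
A 1:1 salt means the cation carries the equal and opposite charge, 1+.
Cation: ligand charges sum to -3; for the ion to be 1+, Sn = +4.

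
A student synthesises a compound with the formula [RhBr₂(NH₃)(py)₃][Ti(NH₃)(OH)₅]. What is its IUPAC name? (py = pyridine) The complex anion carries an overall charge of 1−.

amminedibromotris(pyridine)rhodium(III) amminepentahydroxotitanate(IV)

The complex anion is given as 1−; its ligand charges sum to -5, so Ti = +4.
A 1:1 salt means the cation carries the equal and opposite charge, 1+.
Cation: ligand charges sum to -2; for the ion to be 1+, Rh = +3.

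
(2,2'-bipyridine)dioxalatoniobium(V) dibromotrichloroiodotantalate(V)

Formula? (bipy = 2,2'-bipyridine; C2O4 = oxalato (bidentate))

[Nb(bipy)(C2O4)2][TaBr2Cl3I]

Cation [Nb…]: ligand charges -4, Nb(V) ⇒ ion charge 1+.
Anion [Ta…]: ligand charges -6, Ta(V) ⇒ ion charge 1−.
One 1+ cation balances one 1− anion.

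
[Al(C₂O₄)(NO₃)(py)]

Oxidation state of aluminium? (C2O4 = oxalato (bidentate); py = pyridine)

+3

No counter-ion: the bracketed complex is neutral.
Ligand charges: 1×C2O4 = -2; 1×NO3 = -1; 1×py neutral; sum -3.
Al + (-3) = 0 ⇒ Al is +3.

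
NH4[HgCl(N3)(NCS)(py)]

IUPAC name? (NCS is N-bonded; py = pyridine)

The 1 ammonium counter-ion carries a total charge of +1, so each complex ion is 1−.
Ligand charges: 1×isothiocyanato (-1 each), 1×pyridine (neutral), 1×chloro (-1 each), 1×azido (-1 each); total -3. So Hg + (-3) = 1−, giving Hg = +2.
Ligands are named alphabetically: azido before chloro before isothiocyanato before pyridine.
The complex ion is anionic, so mercury takes the -ate form mercurate(II).

ammonium azidochloroisothiocyanato(pyridine)mercurate(II)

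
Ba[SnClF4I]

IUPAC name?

barium chlorotetrafluoroiodostannate(IV)

The 1 barium counter-ion carries a total charge of +2, so each complex ion is 2−.
Ligand charges: 1×chloro (-1 each), 1×iodo (-1 each), 4×fluoro (-1 each); total -6. So Sn + (-6) = 2−, giving Sn = +4.
Ligands are named alphabetically: chloro before fluoro before iodo.
The complex ion is anionic, so tin takes the -ate form stannate(IV).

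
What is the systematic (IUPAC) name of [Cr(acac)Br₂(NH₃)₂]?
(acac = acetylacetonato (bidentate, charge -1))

There is no counter-ion, so the complex is neutral overall.
Ligand charges: 1×acetylacetonato (-1 each), 2×bromo (-1 each), 2×ammine (neutral); total -3. So Cr + (-3) = 0, giving Cr = +3.
Ligands are named alphabetically: acetylacetonato before ammine before bromo.

(acetylacetonato)diamminedibromochromium(III)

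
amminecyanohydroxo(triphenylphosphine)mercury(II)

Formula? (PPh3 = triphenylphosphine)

[Hg(CN)(NH3)(OH)(PPh3)]

Ligands: 1 triphenylphosphine (PPh3, neutral), 1 ammine (NH3, neutral), 1 cyano (CN, -1), 1 hydroxo (OH, -1). Ligand charge sum = -2.
With Hg in oxidation state +2, the complex ion is [Hg...].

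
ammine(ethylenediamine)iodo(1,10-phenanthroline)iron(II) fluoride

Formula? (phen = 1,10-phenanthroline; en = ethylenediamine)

Ligands: 1 ammine (NH3, neutral), 1 iodo (I, -1), 1 1,10-phenanthroline (phen, neutral), 1 ethylenediamine (en, neutral). Ligand charge sum = -1.
Charge balance with fluoride (-1) requires 1 complex ion per 1 fluoride.

[Fe(en)I(NH3)(phen)]F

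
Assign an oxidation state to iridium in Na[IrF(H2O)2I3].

+3

1 sodium outside the brackets (+1 each) → the complex ion is 1−.
Ligand charges: 1×F = -1; 3×I = -3; 2×H2O neutral; sum -4.
Ir + (-4) = 1− ⇒ Ir is +3.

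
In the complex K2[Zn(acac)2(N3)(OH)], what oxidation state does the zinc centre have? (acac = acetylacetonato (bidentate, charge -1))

2 potassium outside the brackets (+1 each) → the complex ion is 2−.
Ligand charges: 1×N3 = -1; 1×OH = -1; 2×acac = -2; sum -4.
Zn + (-4) = 2− ⇒ Zn is +2.

+2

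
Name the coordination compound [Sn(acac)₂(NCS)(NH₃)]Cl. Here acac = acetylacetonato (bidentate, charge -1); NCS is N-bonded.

The 1 chloride counter-ion carries a total charge of -1, so each complex ion is 1+.
Ligand charges: 1×ammine (neutral), 2×acetylacetonato (-1 each), 1×isothiocyanato (-1 each); total -3. So Sn + (-3) = 1+, giving Sn = +4.
Ligands are named alphabetically: acetylacetonato before ammine before isothiocyanato.

bis(acetylacetonato)ammineisothiocyanatotin(IV) chloride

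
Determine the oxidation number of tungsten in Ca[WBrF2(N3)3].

+4

1 calcium outside the brackets (+2 each) → the complex ion is 2−.
Ligand charges: 3×N3 = -3; 1×Br = -1; 2×F = -2; sum -6.
W + (-6) = 2− ⇒ W is +4.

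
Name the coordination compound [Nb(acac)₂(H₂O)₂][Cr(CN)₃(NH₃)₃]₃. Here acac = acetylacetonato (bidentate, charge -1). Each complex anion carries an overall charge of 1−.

bis(acetylacetonato)diaquaniobium(V) triamminetricyanochromate(II)

Both ions are complex: the cation is named first with the plain metal name, the anion second with the -ate form; each ion's ligands are alphabetised independently.
The complex anion is given as 1−; its ligand charges sum to -3, so Cr = +2.
With 3 anions per cation, the cation must be 3×1 = 3+.
Cation: ligand charges sum to -2; for the ion to be 3+, Nb = +5.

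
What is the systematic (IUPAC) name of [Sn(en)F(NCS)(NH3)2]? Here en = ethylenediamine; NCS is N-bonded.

diammine(ethylenediamine)fluoroisothiocyanatotin(II)

There is no counter-ion, so the complex is neutral overall.
Ligand charges: 1×ethylenediamine (neutral), 1×isothiocyanato (-1 each), 2×ammine (neutral), 1×fluoro (-1 each); total -2. So Sn + (-2) = 0, giving Sn = +2.
Ligands are named alphabetically: ammine before ethylenediamine before fluoro before isothiocyanato.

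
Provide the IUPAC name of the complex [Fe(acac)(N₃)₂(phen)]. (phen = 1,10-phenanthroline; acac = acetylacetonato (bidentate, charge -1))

There is no counter-ion, so the complex is neutral overall.
Ligand charges: 1×1,10-phenanthroline (neutral), 1×acetylacetonato (-1 each), 2×azido (-1 each); total -3. So Fe + (-3) = 0, giving Fe = +3.
Ligands are named alphabetically: acetylacetonato before azido before phenanthroline.

(acetylacetonato)diazido(1,10-phenanthroline)iron(III)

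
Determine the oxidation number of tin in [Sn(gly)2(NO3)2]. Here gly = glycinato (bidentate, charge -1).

+4

No counter-ion: the bracketed complex is neutral.
Ligand charges: 2×gly = -2; 2×NO3 = -2; sum -4.
Sn + (-4) = 0 ⇒ Sn is +4.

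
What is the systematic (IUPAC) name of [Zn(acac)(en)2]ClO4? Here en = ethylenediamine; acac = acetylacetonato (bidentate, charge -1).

(acetylacetonato)bis(ethylenediamine)zinc(II) perchlorate

The 1 perchlorate counter-ion carries a total charge of -1, so each complex ion is 1+.
Ligand charges: 2×ethylenediamine (neutral), 1×acetylacetonato (-1 each); total -1. So Zn + (-1) = 1+, giving Zn = +2.
Ligands are named alphabetically: acetylacetonato before ethylenediamine.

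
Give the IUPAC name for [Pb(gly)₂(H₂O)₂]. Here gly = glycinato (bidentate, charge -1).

There is no counter-ion, so the complex is neutral overall.
Ligand charges: 2×glycinato (-1 each), 2×aqua (neutral); total -2. So Pb + (-2) = 0, giving Pb = +2.
Ligands are named alphabetically: aqua before glycinato.

diaquabis(glycinato)lead(II)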